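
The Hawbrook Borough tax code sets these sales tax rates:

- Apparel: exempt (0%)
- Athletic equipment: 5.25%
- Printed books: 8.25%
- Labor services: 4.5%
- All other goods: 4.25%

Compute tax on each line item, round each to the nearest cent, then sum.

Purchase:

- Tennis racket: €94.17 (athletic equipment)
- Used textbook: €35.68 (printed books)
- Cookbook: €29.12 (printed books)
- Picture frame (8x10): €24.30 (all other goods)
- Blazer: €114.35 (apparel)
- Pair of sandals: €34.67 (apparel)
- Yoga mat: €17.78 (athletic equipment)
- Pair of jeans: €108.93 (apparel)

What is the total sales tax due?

€12.24

Tennis racket €94.17: athletic equipment → 5.25% → €4.94
Used textbook €35.68: printed books → 8.25% → €2.94
Cookbook €29.12: printed books → 8.25% → €2.40
Picture frame (8x10) €24.30: all other goods → 4.25% → €1.03
Blazer €114.35: apparel → 0% → €0.00
Pair of sandals €34.67: apparel → 0% → €0.00
Yoga mat €17.78: athletic equipment → 5.25% → €0.93
Pair of jeans €108.93: apparel → 0% → €0.00
Total tax = €4.94 + €2.94 + €2.40 + €1.03 + €0.93 = €12.24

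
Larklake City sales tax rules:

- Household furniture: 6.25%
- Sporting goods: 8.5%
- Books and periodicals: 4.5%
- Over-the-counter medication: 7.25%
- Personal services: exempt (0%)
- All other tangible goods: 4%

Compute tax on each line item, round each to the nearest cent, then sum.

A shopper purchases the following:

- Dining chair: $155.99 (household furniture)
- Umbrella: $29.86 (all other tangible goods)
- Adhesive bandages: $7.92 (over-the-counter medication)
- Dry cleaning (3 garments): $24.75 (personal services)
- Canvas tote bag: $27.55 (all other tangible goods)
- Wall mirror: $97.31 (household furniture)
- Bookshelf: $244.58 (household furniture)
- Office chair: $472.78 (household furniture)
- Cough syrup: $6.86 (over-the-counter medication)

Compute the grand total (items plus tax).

$1131.63

Dining chair $155.99: household furniture → 6.25% → $9.75
Umbrella $29.86: all other tangible goods → 4% → $1.19
Adhesive bandages $7.92: over-the-counter medication → 7.25% → $0.57
Dry cleaning (3 garments) $24.75: personal services → 0% → $0.00
Canvas tote bag $27.55: all other tangible goods → 4% → $1.10
Wall mirror $97.31: household furniture → 6.25% → $6.08
Bookshelf $244.58: household furniture → 6.25% → $15.29
Office chair $472.78: household furniture → 6.25% → $29.55
Cough syrup $6.86: over-the-counter medication → 7.25% → $0.50
Subtotal = $1067.60; tax = $64.03; total due = $1131.63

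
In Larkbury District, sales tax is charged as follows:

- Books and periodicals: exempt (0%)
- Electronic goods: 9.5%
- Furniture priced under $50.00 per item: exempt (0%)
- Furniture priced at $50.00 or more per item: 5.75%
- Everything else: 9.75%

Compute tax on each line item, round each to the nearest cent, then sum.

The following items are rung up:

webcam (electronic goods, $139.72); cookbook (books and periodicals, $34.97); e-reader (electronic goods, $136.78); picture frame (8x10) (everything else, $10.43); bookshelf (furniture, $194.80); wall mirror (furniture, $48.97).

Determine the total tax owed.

Webcam $139.72: electronic goods → 9.5% → $13.27
Cookbook $34.97: books and periodicals → 0% → $0.00
E-reader $136.78: electronic goods → 9.5% → $12.99
Picture frame (8x10) $10.43: everything else → 9.75% → $1.02
Bookshelf $194.80: furniture, $50.00 or more → 5.75% → $11.20
Wall mirror $48.97: furniture, under $50.00 → 0% → $0.00
Total tax = $13.27 + $12.99 + $1.02 + $11.20 = $38.48

$38.48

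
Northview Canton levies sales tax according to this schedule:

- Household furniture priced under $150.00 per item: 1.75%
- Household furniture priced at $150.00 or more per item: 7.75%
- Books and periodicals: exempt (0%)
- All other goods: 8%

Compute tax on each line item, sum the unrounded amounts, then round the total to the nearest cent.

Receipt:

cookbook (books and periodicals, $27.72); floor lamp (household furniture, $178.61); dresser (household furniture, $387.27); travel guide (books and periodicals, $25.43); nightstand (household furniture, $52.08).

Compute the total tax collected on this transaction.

$44.77

Cookbook $27.72: books and periodicals → 0% → $0.00
Floor lamp $178.61: household furniture, $150.00 or more → 7.75% → $13.842275
Dresser $387.27: household furniture, $150.00 or more → 7.75% → $30.013425
Travel guide $25.43: books and periodicals → 0% → $0.00
Nightstand $52.08: household furniture, under $150.00 → 1.75% → $0.9114
Unrounded tax sum = $44.7671 → $44.77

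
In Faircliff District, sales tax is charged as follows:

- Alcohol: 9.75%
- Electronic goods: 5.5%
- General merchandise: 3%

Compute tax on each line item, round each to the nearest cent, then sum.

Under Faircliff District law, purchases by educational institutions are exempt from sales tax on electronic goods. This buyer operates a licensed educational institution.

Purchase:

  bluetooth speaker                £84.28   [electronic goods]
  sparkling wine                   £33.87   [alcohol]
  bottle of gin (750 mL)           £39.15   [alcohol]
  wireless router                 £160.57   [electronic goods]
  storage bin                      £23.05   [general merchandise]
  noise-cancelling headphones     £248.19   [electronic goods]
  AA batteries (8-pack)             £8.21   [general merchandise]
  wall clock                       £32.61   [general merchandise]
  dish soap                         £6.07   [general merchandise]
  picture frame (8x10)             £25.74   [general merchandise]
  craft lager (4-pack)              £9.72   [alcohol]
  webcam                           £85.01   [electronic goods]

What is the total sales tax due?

Bluetooth speaker £84.28: electronic goods, buyer-exempt → 0% → £0.00
Sparkling wine £33.87: alcohol → 9.75% → £3.30
Bottle of gin (750 mL) £39.15: alcohol → 9.75% → £3.82
Wireless router £160.57: electronic goods, buyer-exempt → 0% → £0.00
Storage bin £23.05: general merchandise → 3% → £0.69
Noise-cancelling headphones £248.19: electronic goods, buyer-exempt → 0% → £0.00
AA batteries (8-pack) £8.21: general merchandise → 3% → £0.25
Wall clock £32.61: general merchandise → 3% → £0.98
Dish soap £6.07: general merchandise → 3% → £0.18
Picture frame (8x10) £25.74: general merchandise → 3% → £0.77
Craft lager (4-pack) £9.72: alcohol → 9.75% → £0.95
Webcam £85.01: electronic goods, buyer-exempt → 0% → £0.00
Total tax = £3.30 + £3.82 + £0.69 + £0.25 + £0.98 + £0.18 + £0.77 + £0.95 = £10.94

£10.94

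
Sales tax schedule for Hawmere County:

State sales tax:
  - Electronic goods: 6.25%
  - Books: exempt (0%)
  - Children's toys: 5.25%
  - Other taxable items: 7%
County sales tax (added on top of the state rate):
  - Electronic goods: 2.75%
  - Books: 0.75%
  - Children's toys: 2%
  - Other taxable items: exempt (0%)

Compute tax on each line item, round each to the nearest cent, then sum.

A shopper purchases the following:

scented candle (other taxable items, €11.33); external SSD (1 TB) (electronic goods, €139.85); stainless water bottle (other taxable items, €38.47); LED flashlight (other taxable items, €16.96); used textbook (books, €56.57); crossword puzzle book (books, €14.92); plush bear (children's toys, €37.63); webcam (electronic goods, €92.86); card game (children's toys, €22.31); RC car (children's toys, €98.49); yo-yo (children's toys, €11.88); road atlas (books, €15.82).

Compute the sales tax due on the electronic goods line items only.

€20.95

External SSD (1 TB) €139.85: electronic goods → 6.25% + 2.75% county = 9% → €12.59
Webcam €92.86: electronic goods → 6.25% + 2.75% county = 9% → €8.36
Tax on electronic goods = €12.59 + €8.36 = €20.95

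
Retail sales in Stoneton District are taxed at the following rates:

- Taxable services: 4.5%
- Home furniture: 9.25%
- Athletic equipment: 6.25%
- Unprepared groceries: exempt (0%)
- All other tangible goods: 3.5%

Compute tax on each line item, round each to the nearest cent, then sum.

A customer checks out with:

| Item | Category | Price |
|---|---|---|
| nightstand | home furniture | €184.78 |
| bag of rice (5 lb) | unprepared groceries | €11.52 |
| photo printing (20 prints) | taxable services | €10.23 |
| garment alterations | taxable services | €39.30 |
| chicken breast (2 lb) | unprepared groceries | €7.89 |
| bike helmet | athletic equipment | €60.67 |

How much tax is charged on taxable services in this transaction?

Photo printing (20 prints) €10.23: taxable services → 4.5% → €0.46
Garment alterations €39.30: taxable services → 4.5% → €1.77
Tax on taxable services = €0.46 + €1.77 = €2.23

€2.23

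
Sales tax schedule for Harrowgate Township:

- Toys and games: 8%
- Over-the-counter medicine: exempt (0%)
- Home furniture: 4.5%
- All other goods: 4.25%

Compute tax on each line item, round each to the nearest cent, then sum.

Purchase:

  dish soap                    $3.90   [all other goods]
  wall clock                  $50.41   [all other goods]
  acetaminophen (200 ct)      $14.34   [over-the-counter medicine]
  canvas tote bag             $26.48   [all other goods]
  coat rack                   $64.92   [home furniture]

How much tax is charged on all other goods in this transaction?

Dish soap $3.90: all other goods → 4.25% → $0.17
Wall clock $50.41: all other goods → 4.25% → $2.14
Canvas tote bag $26.48: all other goods → 4.25% → $1.13
Tax on all other goods = $0.17 + $2.14 + $1.13 = $3.44

$3.44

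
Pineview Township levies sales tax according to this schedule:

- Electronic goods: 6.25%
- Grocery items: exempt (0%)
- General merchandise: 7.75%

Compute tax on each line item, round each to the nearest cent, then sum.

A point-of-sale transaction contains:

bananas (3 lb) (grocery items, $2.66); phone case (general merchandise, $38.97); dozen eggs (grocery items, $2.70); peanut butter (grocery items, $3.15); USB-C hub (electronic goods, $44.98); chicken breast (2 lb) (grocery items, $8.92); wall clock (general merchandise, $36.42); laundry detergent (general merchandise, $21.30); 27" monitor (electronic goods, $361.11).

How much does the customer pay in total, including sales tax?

Bananas (3 lb) $2.66: grocery items → 0% → $0.00
Phone case $38.97: general merchandise → 7.75% → $3.02
Dozen eggs $2.70: grocery items → 0% → $0.00
Peanut butter $3.15: grocery items → 0% → $0.00
USB-C hub $44.98: electronic goods → 6.25% → $2.81
Chicken breast (2 lb) $8.92: grocery items → 0% → $0.00
Wall clock $36.42: general merchandise → 7.75% → $2.82
Laundry detergent $21.30: general merchandise → 7.75% → $1.65
27" monitor $361.11: electronic goods → 6.25% → $22.57
Subtotal = $520.21; tax = $32.87; total due = $553.08

$553.08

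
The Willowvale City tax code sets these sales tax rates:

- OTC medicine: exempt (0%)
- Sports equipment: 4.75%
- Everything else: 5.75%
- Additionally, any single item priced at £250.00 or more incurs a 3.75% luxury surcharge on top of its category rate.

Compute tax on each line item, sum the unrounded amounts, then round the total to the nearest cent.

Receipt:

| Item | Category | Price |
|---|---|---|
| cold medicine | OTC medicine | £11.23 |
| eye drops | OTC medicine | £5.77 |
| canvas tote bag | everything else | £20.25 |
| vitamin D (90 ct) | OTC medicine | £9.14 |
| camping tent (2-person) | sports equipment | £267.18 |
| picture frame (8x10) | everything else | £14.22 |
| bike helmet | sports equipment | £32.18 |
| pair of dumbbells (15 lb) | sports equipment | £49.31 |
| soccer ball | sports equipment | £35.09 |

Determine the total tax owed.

Cold medicine £11.23: OTC medicine → 0% → £0.00
Eye drops £5.77: OTC medicine → 0% → £0.00
Canvas tote bag £20.25: everything else → 5.75% → £1.164375
Vitamin D (90 ct) £9.14: OTC medicine → 0% → £0.00
Camping tent (2-person) £267.18: sports equipment → 4.75% + 3.75% surcharge = 8.5% → £22.7103
Picture frame (8x10) £14.22: everything else → 5.75% → £0.81765
Bike helmet £32.18: sports equipment → 4.75% → £1.52855
Pair of dumbbells (15 lb) £49.31: sports equipment → 4.75% → £2.342225
Soccer ball £35.09: sports equipment → 4.75% → £1.666775
Unrounded tax sum = £30.229875 → £30.23

£30.23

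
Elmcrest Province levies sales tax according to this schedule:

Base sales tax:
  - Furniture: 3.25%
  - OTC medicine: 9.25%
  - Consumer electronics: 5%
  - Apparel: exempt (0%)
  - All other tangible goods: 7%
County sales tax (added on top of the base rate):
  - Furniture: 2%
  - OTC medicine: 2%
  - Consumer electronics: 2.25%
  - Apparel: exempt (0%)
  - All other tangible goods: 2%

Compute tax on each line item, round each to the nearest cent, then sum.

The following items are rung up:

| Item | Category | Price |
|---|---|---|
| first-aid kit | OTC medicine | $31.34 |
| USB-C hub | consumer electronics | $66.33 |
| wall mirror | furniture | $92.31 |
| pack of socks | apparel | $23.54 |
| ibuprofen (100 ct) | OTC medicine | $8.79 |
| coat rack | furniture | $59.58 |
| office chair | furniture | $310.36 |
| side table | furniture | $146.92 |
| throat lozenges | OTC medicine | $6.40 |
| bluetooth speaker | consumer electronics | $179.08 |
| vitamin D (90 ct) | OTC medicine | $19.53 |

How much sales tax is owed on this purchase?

$57.21

First-aid kit $31.34: OTC medicine → 9.25% + 2% county = 11.25% → $3.53
USB-C hub $66.33: consumer electronics → 5% + 2.25% county = 7.25% → $4.81
Wall mirror $92.31: furniture → 3.25% + 2% county = 5.25% → $4.85
Pack of socks $23.54: apparel → 0% + 0% county = 0% → $0.00
Ibuprofen (100 ct) $8.79: OTC medicine → 9.25% + 2% county = 11.25% → $0.99
Coat rack $59.58: furniture → 3.25% + 2% county = 5.25% → $3.13
Office chair $310.36: furniture → 3.25% + 2% county = 5.25% → $16.29
Side table $146.92: furniture → 3.25% + 2% county = 5.25% → $7.71
Throat lozenges $6.40: OTC medicine → 9.25% + 2% county = 11.25% → $0.72
Bluetooth speaker $179.08: consumer electronics → 5% + 2.25% county = 7.25% → $12.98
Vitamin D (90 ct) $19.53: OTC medicine → 9.25% + 2% county = 11.25% → $2.20
Total tax = $3.53 + $4.81 + $4.85 + $0.99 + $3.13 + $16.29 + $7.71 + $0.72 + $12.98 + $2.20 = $57.21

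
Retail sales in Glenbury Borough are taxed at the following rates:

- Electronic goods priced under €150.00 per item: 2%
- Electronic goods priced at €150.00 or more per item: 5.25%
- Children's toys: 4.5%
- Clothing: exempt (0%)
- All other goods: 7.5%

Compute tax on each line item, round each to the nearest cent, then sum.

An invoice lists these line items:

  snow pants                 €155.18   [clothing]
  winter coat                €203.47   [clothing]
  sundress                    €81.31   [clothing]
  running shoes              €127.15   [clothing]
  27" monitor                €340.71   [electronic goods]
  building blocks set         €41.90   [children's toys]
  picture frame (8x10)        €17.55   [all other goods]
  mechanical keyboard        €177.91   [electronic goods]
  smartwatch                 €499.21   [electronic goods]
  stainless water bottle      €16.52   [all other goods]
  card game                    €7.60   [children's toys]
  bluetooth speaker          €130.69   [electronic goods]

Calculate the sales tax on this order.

Snow pants €155.18: clothing → 0% → €0.00
Winter coat €203.47: clothing → 0% → €0.00
Sundress €81.31: clothing → 0% → €0.00
Running shoes €127.15: clothing → 0% → €0.00
27" monitor €340.71: electronic goods, €150.00 or more → 5.25% → €17.89
Building blocks set €41.90: children's toys → 4.5% → €1.89
Picture frame (8x10) €17.55: all other goods → 7.5% → €1.32
Mechanical keyboard €177.91: electronic goods, €150.00 or more → 5.25% → €9.34
Smartwatch €499.21: electronic goods, €150.00 or more → 5.25% → €26.21
Stainless water bottle €16.52: all other goods → 7.5% → €1.24
Card game €7.60: children's toys → 4.5% → €0.34
Bluetooth speaker €130.69: electronic goods, under €150.00 → 2% → €2.61
Total tax = €17.89 + €1.89 + €1.32 + €9.34 + €26.21 + €1.24 + €0.34 + €2.61 = €60.84

€60.84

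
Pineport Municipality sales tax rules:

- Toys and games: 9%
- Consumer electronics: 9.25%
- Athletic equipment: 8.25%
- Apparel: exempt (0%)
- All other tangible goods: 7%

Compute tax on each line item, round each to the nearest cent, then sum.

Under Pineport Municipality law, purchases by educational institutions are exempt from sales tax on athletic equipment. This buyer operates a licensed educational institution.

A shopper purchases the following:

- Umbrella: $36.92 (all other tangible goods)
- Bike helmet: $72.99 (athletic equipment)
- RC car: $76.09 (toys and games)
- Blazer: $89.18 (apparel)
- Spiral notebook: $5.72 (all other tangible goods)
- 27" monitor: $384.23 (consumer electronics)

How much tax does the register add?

Umbrella $36.92: all other tangible goods → 7% → $2.58
Bike helmet $72.99: athletic equipment, buyer-exempt → 0% → $0.00
RC car $76.09: toys and games → 9% → $6.85
Blazer $89.18: apparel → 0% → $0.00
Spiral notebook $5.72: all other tangible goods → 7% → $0.40
27" monitor $384.23: consumer electronics → 9.25% → $35.54
Total tax = $2.58 + $6.85 + $0.40 + $35.54 = $45.37

$45.37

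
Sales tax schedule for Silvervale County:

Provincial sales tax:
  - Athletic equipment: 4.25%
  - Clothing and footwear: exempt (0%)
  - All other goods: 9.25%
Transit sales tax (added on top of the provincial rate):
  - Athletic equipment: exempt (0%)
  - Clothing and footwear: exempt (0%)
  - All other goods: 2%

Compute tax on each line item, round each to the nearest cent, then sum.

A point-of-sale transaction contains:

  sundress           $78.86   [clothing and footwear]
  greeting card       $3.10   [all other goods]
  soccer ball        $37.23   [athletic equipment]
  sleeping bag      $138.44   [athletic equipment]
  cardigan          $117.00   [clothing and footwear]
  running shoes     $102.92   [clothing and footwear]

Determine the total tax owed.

Sundress $78.86: clothing and footwear → 0% + 0% transit = 0% → $0.00
Greeting card $3.10: all other goods → 9.25% + 2% transit = 11.25% → $0.35
Soccer ball $37.23: athletic equipment → 4.25% + 0% transit = 4.25% → $1.58
Sleeping bag $138.44: athletic equipment → 4.25% + 0% transit = 4.25% → $5.88
Cardigan $117.00: clothing and footwear → 0% + 0% transit = 0% → $0.00
Running shoes $102.92: clothing and footwear → 0% + 0% transit = 0% → $0.00
Total tax = $0.35 + $1.58 + $5.88 = $7.81

$7.81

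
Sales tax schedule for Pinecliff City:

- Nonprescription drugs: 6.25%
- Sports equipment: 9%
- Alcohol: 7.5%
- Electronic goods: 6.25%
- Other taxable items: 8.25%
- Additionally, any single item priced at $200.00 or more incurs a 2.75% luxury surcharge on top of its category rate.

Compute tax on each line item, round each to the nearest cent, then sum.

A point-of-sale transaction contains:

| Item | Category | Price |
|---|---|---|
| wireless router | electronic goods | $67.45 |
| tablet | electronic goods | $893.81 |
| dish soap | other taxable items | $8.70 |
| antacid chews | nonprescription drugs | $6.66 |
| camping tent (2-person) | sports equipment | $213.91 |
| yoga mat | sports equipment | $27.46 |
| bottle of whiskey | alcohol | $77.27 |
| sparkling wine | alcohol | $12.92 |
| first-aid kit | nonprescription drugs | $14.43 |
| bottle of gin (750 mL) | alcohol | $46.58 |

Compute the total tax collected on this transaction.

$124.56

Wireless router $67.45: electronic goods → 6.25% → $4.22
Tablet $893.81: electronic goods → 6.25% + 2.75% surcharge = 9% → $80.44
Dish soap $8.70: other taxable items → 8.25% → $0.72
Antacid chews $6.66: nonprescription drugs → 6.25% → $0.42
Camping tent (2-person) $213.91: sports equipment → 9% + 2.75% surcharge = 11.75% → $25.13
Yoga mat $27.46: sports equipment → 9% → $2.47
Bottle of whiskey $77.27: alcohol → 7.5% → $5.80
Sparkling wine $12.92: alcohol → 7.5% → $0.97
First-aid kit $14.43: nonprescription drugs → 6.25% → $0.90
Bottle of gin (750 mL) $46.58: alcohol → 7.5% → $3.49
Total tax = $4.22 + $80.44 + $0.72 + $0.42 + $25.13 + $2.47 + $5.80 + $0.97 + $0.90 + $3.49 = $124.56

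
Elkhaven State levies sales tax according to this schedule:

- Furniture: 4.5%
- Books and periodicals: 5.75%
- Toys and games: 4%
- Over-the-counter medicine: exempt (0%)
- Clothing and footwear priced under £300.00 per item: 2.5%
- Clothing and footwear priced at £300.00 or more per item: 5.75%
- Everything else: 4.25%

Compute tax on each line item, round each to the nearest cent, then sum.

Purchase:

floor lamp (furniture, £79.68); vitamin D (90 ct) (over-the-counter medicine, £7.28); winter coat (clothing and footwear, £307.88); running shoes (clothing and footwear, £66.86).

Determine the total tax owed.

Floor lamp £79.68: furniture → 4.5% → £3.59
Vitamin D (90 ct) £7.28: over-the-counter medicine → 0% → £0.00
Winter coat £307.88: clothing and footwear, £300.00 or more → 5.75% → £17.70
Running shoes £66.86: clothing and footwear, under £300.00 → 2.5% → £1.67
Total tax = £3.59 + £17.70 + £1.67 = £22.96

£22.96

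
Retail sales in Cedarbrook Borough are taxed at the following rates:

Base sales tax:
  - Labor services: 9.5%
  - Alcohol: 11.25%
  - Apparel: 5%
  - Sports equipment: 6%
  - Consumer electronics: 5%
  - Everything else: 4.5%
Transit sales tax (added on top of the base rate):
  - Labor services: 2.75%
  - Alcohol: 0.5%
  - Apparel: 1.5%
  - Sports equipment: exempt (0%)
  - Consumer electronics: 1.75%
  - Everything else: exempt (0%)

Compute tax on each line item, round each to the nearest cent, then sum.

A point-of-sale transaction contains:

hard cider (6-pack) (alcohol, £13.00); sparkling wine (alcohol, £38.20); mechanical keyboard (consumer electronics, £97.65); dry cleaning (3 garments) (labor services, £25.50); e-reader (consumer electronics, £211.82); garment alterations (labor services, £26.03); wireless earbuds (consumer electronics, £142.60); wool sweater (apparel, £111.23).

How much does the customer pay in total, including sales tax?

Hard cider (6-pack) £13.00: alcohol → 11.25% + 0.5% transit = 11.75% → £1.53
Sparkling wine £38.20: alcohol → 11.25% + 0.5% transit = 11.75% → £4.49
Mechanical keyboard £97.65: consumer electronics → 5% + 1.75% transit = 6.75% → £6.59
Dry cleaning (3 garments) £25.50: labor services → 9.5% + 2.75% transit = 12.25% → £3.12
E-reader £211.82: consumer electronics → 5% + 1.75% transit = 6.75% → £14.30
Garment alterations £26.03: labor services → 9.5% + 2.75% transit = 12.25% → £3.19
Wireless earbuds £142.60: consumer electronics → 5% + 1.75% transit = 6.75% → £9.63
Wool sweater £111.23: apparel → 5% + 1.5% transit = 6.5% → £7.23
Subtotal = £666.03; tax = £50.08; total due = £716.11

£716.11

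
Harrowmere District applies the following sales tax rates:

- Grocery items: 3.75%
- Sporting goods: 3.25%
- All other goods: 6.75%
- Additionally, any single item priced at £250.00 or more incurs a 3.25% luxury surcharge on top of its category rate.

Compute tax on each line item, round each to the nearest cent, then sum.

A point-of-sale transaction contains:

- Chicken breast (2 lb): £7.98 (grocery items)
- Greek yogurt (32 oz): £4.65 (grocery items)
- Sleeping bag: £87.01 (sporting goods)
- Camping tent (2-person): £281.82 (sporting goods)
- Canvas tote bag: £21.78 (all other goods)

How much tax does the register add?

£23.09

Chicken breast (2 lb) £7.98: grocery items → 3.75% → £0.30
Greek yogurt (32 oz) £4.65: grocery items → 3.75% → £0.17
Sleeping bag £87.01: sporting goods → 3.25% → £2.83
Camping tent (2-person) £281.82: sporting goods → 3.25% + 3.25% surcharge = 6.5% → £18.32
Canvas tote bag £21.78: all other goods → 6.75% → £1.47
Total tax = £0.30 + £0.17 + £2.83 + £18.32 + £1.47 = £23.09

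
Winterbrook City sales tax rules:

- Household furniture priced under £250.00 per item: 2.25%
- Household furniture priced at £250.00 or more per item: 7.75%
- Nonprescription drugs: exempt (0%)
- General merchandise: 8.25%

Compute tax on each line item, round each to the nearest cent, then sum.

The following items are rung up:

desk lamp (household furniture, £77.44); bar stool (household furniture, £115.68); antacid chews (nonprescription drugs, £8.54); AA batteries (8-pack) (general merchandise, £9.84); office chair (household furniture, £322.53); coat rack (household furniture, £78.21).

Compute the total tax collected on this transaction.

£31.91

Desk lamp £77.44: household furniture, under £250.00 → 2.25% → £1.74
Bar stool £115.68: household furniture, under £250.00 → 2.25% → £2.60
Antacid chews £8.54: nonprescription drugs → 0% → £0.00
AA batteries (8-pack) £9.84: general merchandise → 8.25% → £0.81
Office chair £322.53: household furniture, £250.00 or more → 7.75% → £25.00
Coat rack £78.21: household furniture, under £250.00 → 2.25% → £1.76
Total tax = £1.74 + £2.60 + £0.81 + £25.00 + £1.76 = £31.91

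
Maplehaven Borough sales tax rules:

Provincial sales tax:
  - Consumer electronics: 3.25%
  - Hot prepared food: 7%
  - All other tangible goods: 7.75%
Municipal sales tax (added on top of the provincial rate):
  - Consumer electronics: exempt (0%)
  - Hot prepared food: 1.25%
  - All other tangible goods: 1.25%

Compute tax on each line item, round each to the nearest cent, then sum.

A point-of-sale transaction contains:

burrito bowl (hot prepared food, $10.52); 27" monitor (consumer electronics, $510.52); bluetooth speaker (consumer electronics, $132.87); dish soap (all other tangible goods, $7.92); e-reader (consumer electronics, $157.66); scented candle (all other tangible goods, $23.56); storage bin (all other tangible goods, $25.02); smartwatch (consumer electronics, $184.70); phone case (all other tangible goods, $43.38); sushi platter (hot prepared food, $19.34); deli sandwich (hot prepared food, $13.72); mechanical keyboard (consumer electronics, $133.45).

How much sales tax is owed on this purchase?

$48.95

Burrito bowl $10.52: hot prepared food → 7% + 1.25% municipal = 8.25% → $0.87
27" monitor $510.52: consumer electronics → 3.25% + 0% municipal = 3.25% → $16.59
Bluetooth speaker $132.87: consumer electronics → 3.25% + 0% municipal = 3.25% → $4.32
Dish soap $7.92: all other tangible goods → 7.75% + 1.25% municipal = 9% → $0.71
E-reader $157.66: consumer electronics → 3.25% + 0% municipal = 3.25% → $5.12
Scented candle $23.56: all other tangible goods → 7.75% + 1.25% municipal = 9% → $2.12
Storage bin $25.02: all other tangible goods → 7.75% + 1.25% municipal = 9% → $2.25
Smartwatch $184.70: consumer electronics → 3.25% + 0% municipal = 3.25% → $6.00
Phone case $43.38: all other tangible goods → 7.75% + 1.25% municipal = 9% → $3.90
Sushi platter $19.34: hot prepared food → 7% + 1.25% municipal = 8.25% → $1.60
Deli sandwich $13.72: hot prepared food → 7% + 1.25% municipal = 8.25% → $1.13
Mechanical keyboard $133.45: consumer electronics → 3.25% + 0% municipal = 3.25% → $4.34
Total tax = $0.87 + $16.59 + $4.32 + $0.71 + $5.12 + $2.12 + $2.25 + $6.00 + $3.90 + $1.60 + $1.13 + $4.34 = $48.95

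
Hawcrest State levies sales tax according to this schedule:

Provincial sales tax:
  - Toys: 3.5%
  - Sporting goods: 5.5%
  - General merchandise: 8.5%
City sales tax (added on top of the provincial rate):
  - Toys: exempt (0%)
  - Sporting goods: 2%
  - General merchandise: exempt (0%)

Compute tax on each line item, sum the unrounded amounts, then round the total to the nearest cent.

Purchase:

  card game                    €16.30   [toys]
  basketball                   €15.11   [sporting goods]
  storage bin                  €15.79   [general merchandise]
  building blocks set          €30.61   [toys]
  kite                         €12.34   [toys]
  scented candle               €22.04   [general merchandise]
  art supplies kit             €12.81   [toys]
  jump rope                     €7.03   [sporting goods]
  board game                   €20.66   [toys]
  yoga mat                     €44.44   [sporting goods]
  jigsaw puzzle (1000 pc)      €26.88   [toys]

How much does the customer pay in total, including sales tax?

Card game €16.30: toys → 3.5% + 0% city = 3.5% → €0.5705
Basketball €15.11: sporting goods → 5.5% + 2% city = 7.5% → €1.13325
Storage bin €15.79: general merchandise → 8.5% + 0% city = 8.5% → €1.34215
Building blocks set €30.61: toys → 3.5% + 0% city = 3.5% → €1.07135
Kite €12.34: toys → 3.5% + 0% city = 3.5% → €0.4319
Scented candle €22.04: general merchandise → 8.5% + 0% city = 8.5% → €1.8734
Art supplies kit €12.81: toys → 3.5% + 0% city = 3.5% → €0.44835
Jump rope €7.03: sporting goods → 5.5% + 2% city = 7.5% → €0.52725
Board game €20.66: toys → 3.5% + 0% city = 3.5% → €0.7231
Yoga mat €44.44: sporting goods → 5.5% + 2% city = 7.5% → €3.333
Jigsaw puzzle (1000 pc) €26.88: toys → 3.5% + 0% city = 3.5% → €0.9408
Subtotal = €224.01; unrounded tax = €12.39505 → €12.40; total due = €236.41

€236.41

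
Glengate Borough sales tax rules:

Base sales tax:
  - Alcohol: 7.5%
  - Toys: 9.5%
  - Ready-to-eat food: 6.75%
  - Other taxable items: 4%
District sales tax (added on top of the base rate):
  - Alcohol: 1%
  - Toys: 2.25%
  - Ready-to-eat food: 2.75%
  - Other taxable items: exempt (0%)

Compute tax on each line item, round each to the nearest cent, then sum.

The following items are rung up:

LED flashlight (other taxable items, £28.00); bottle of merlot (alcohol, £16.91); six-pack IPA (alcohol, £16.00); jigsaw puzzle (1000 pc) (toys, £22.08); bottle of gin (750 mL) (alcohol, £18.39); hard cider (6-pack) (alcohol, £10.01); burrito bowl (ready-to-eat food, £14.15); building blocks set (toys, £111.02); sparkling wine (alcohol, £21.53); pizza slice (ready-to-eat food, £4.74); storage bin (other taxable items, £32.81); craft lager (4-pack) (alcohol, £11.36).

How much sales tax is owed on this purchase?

£27.86

LED flashlight £28.00: other taxable items → 4% + 0% district = 4% → £1.12
Bottle of merlot £16.91: alcohol → 7.5% + 1% district = 8.5% → £1.44
Six-pack IPA £16.00: alcohol → 7.5% + 1% district = 8.5% → £1.36
Jigsaw puzzle (1000 pc) £22.08: toys → 9.5% + 2.25% district = 11.75% → £2.59
Bottle of gin (750 mL) £18.39: alcohol → 7.5% + 1% district = 8.5% → £1.56
Hard cider (6-pack) £10.01: alcohol → 7.5% + 1% district = 8.5% → £0.85
Burrito bowl £14.15: ready-to-eat food → 6.75% + 2.75% district = 9.5% → £1.34
Building blocks set £111.02: toys → 9.5% + 2.25% district = 11.75% → £13.04
Sparkling wine £21.53: alcohol → 7.5% + 1% district = 8.5% → £1.83
Pizza slice £4.74: ready-to-eat food → 6.75% + 2.75% district = 9.5% → £0.45
Storage bin £32.81: other taxable items → 4% + 0% district = 4% → £1.31
Craft lager (4-pack) £11.36: alcohol → 7.5% + 1% district = 8.5% → £0.97
Total tax = £1.12 + £1.44 + £1.36 + £2.59 + £1.56 + £0.85 + £1.34 + £13.04 + £1.83 + £0.45 + £1.31 + £0.97 = £27.86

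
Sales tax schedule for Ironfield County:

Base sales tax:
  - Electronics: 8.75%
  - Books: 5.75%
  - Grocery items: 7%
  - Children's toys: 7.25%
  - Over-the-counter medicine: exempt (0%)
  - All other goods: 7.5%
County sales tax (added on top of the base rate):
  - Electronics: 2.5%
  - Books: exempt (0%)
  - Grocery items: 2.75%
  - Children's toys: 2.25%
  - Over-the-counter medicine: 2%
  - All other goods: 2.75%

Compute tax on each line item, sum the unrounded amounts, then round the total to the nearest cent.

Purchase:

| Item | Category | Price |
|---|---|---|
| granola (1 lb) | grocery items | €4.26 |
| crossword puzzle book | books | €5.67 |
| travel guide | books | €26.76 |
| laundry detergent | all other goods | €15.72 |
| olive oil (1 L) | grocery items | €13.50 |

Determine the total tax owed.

€5.21

Granola (1 lb) €4.26: grocery items → 7% + 2.75% county = 9.75% → €0.41535
Crossword puzzle book €5.67: books → 5.75% + 0% county = 5.75% → €0.326025
Travel guide €26.76: books → 5.75% + 0% county = 5.75% → €1.5387
Laundry detergent €15.72: all other goods → 7.5% + 2.75% county = 10.25% → €1.6113
Olive oil (1 L) €13.50: grocery items → 7% + 2.75% county = 9.75% → €1.31625
Unrounded tax sum = €5.207625 → €5.21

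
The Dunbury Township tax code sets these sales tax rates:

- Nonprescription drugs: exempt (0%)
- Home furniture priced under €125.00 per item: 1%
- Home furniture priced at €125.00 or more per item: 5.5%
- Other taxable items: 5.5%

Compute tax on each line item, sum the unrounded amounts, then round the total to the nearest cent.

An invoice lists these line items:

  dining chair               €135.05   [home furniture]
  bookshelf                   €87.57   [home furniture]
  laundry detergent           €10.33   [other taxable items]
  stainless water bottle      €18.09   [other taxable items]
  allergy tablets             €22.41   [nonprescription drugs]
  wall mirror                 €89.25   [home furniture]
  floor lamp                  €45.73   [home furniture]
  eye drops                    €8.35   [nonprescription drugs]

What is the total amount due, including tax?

Dining chair €135.05: home furniture, €125.00 or more → 5.5% → €7.42775
Bookshelf €87.57: home furniture, under €125.00 → 1% → €0.8757
Laundry detergent €10.33: other taxable items → 5.5% → €0.56815
Stainless water bottle €18.09: other taxable items → 5.5% → €0.99495
Allergy tablets €22.41: nonprescription drugs → 0% → €0.00
Wall mirror €89.25: home furniture, under €125.00 → 1% → €0.8925
Floor lamp €45.73: home furniture, under €125.00 → 1% → €0.4573
Eye drops €8.35: nonprescription drugs → 0% → €0.00
Subtotal = €416.78; unrounded tax = €11.21635 → €11.22; total due = €428.00

€428.00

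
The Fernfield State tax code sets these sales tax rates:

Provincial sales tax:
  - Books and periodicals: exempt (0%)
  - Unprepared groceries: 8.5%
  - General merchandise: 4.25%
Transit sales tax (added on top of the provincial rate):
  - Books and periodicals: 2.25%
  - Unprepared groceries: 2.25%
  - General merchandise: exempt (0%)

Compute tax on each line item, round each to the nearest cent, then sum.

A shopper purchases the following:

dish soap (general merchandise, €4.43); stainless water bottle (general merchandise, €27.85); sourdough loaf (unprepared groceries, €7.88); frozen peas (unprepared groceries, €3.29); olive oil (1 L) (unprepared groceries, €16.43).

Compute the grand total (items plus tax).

Dish soap €4.43: general merchandise → 4.25% + 0% transit = 4.25% → €0.19
Stainless water bottle €27.85: general merchandise → 4.25% + 0% transit = 4.25% → €1.18
Sourdough loaf €7.88: unprepared groceries → 8.5% + 2.25% transit = 10.75% → €0.85
Frozen peas €3.29: unprepared groceries → 8.5% + 2.25% transit = 10.75% → €0.35
Olive oil (1 L) €16.43: unprepared groceries → 8.5% + 2.25% transit = 10.75% → €1.77
Subtotal = €59.88; tax = €4.34; total due = €64.22

€64.22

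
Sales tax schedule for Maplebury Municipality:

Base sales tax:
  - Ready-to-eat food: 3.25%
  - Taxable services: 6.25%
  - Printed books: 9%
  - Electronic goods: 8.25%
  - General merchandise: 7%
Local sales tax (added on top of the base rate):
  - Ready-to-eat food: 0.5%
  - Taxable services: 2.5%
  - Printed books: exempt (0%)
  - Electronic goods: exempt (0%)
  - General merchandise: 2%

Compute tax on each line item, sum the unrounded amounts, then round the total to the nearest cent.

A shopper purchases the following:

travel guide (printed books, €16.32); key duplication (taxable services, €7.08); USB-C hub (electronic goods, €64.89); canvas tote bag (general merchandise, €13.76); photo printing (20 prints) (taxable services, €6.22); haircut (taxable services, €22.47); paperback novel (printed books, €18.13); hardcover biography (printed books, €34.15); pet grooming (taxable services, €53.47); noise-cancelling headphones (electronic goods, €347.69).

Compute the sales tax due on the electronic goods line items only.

€34.04

USB-C hub €64.89: electronic goods → 8.25% + 0% local = 8.25% → €5.353425
Noise-cancelling headphones €347.69: electronic goods → 8.25% + 0% local = 8.25% → €28.684425
Tax on electronic goods: unrounded sum = €34.03785 → €34.04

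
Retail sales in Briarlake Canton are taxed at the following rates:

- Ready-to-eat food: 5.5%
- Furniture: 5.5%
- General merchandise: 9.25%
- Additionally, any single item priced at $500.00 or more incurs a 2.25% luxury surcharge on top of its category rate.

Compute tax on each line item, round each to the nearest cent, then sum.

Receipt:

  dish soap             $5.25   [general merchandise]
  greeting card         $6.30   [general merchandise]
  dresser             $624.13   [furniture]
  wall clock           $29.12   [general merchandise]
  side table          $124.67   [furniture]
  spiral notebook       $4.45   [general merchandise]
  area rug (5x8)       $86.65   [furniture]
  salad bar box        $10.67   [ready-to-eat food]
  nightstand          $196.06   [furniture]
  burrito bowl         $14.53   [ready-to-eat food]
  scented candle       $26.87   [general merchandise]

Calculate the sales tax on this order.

$78.83

Dish soap $5.25: general merchandise → 9.25% → $0.49
Greeting card $6.30: general merchandise → 9.25% → $0.58
Dresser $624.13: furniture → 5.5% + 2.25% surcharge = 7.75% → $48.37
Wall clock $29.12: general merchandise → 9.25% → $2.69
Side table $124.67: furniture → 5.5% → $6.86
Spiral notebook $4.45: general merchandise → 9.25% → $0.41
Area rug (5x8) $86.65: furniture → 5.5% → $4.77
Salad bar box $10.67: ready-to-eat food → 5.5% → $0.59
Nightstand $196.06: furniture → 5.5% → $10.78
Burrito bowl $14.53: ready-to-eat food → 5.5% → $0.80
Scented candle $26.87: general merchandise → 9.25% → $2.49
Total tax = $0.49 + $0.58 + $48.37 + $2.69 + $6.86 + $0.41 + $4.77 + $0.59 + $10.78 + $0.80 + $2.49 = $78.83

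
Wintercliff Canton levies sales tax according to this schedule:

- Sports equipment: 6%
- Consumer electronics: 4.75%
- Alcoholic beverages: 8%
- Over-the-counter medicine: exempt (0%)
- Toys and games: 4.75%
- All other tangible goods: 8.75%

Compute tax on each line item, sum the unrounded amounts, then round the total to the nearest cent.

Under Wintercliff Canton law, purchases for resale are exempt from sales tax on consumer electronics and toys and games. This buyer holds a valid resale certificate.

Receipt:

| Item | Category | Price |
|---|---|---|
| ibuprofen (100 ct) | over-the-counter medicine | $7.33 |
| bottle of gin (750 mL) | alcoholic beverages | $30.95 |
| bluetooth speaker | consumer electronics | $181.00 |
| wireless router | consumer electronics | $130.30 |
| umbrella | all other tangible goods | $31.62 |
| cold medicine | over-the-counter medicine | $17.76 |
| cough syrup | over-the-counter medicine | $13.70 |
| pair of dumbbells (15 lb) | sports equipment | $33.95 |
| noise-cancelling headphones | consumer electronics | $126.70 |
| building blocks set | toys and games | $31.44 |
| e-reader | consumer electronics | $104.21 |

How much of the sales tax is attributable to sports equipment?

$2.04

Pair of dumbbells (15 lb) $33.95: sports equipment → 6% → $2.037
Tax on sports equipment: unrounded sum = $2.037 → $2.04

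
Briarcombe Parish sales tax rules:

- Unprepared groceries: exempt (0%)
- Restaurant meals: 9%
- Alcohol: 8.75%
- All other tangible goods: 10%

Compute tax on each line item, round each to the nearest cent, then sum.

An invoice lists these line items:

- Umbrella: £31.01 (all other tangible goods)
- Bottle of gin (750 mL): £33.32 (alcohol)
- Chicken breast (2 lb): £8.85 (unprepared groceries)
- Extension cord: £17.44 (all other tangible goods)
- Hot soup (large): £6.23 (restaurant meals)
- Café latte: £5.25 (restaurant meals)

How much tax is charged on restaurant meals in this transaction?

£1.03

Hot soup (large) £6.23: restaurant meals → 9% → £0.56
Café latte £5.25: restaurant meals → 9% → £0.47
Tax on restaurant meals = £0.56 + £0.47 = £1.03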